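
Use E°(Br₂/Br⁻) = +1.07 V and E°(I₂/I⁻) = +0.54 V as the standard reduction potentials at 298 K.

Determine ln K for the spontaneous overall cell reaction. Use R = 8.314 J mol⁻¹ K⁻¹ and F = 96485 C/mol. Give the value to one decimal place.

41.3

Cathode: Br₂/Br⁻; anode: I₂/I⁻. E°cell = (+1.07) − (+0.54) = +0.53 V, with n = 2.
ΔG° = −nFE° = −RT ln K, so ln K = nFE°/(RT) = (2)(96485)(+0.53) / ((8.314)(298)) = 41.280.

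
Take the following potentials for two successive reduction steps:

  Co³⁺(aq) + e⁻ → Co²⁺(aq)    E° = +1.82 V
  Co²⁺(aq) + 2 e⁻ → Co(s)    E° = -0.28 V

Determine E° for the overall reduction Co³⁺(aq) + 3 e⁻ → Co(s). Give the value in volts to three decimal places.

Adding the free-energy changes (−nFE°) of the two steps gives −n₃FE°₃ = −n₁FE°₁ − n₂FE°₂.
E°₃ = (1×+1.82 + 2×-0.28) / 3 = (+1.260) / 3 = +0.420 V.

+0.420 V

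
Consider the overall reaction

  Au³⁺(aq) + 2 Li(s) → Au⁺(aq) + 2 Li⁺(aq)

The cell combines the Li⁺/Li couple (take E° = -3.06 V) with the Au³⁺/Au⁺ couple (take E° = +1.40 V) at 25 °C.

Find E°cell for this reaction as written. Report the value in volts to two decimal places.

+4.46 V

The Au³⁺/Au⁺ couple has the higher reduction potential, so it is the cathode; Li⁺/Li is oxidised at the anode.
E°cell = E°(cathode) − E°(anode) = (+1.40) − (-3.06) = +4.46 V.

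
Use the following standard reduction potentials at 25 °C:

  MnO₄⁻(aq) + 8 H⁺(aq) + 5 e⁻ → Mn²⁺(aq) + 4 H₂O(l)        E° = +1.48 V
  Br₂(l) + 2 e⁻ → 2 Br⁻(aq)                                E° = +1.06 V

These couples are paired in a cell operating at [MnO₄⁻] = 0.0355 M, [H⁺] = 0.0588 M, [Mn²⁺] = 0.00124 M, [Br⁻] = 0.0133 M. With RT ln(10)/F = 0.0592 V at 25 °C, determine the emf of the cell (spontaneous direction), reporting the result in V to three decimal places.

MnO₄⁻/Mn²⁺ is the cathode (higher E°), Br₂/Br⁻ the anode: E°cell = +1.48 − (+1.06) = +0.42 V, n = 10.
Overall: 2 MnO₄⁻(aq) + 16 H⁺(aq) + 10 Br⁻(aq) → 2 Mn²⁺(aq) + 8 H₂O(l) + 5 Br₂(l)
Q = [Mn²⁺]^2 / ([MnO₄⁻]^2·[H⁺]^16·[Br⁻]^10); log Q = 35.538.
E = E° − (0.0592/n) log Q = +0.42 − (0.0592/10)(35.538) = +0.210 V.

+0.210 V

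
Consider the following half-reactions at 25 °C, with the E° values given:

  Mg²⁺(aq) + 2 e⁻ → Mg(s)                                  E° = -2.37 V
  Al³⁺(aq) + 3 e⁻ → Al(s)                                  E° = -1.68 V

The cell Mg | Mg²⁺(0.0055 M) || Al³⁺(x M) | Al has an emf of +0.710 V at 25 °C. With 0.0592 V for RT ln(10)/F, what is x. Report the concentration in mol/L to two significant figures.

0.0042 M

Al³⁺/Al is the cathode, Mg²⁺/Mg the anode: E°cell = +0.69 V, n = 6.
Overall reaction: 2 Al³⁺(aq) + 3 Mg(s) → 2 Al(s) + 3 Mg²⁺(aq); Q = [Mg²⁺]^3/[Al³⁺]^2.
From E = E° − (0.0592/n) log Q: log Q = (E° − E)·n/0.0592 = (+0.69 − (+0.710))·6/0.0592 = -2.0270.
So 2·log[Al³⁺] = 3·log(0.0055) − log Q = -6.7789 − (-2.0270) = -4.7519; log[Al³⁺] = -4.7519 / 2 = -2.3760; [Al³⁺] = 10^(-2.3760) ≈ 0.0042 M.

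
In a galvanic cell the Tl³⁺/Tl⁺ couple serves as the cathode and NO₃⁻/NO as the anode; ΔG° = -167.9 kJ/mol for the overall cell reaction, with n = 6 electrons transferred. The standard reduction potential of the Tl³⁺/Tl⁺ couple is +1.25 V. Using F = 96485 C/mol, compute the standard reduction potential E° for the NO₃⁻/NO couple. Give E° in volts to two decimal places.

+0.96 V

E°cell = −ΔG°/(nF) = −(-167.9×10³)/((6)(96485)) = +0.290 V.
Since Tl³⁺/Tl⁺ is the cathode and NO₃⁻/NO the anode, E°cell = E°(Tl³⁺/Tl⁺) − E°(NO₃⁻/NO).
So E°(NO₃⁻/NO) = E°(Tl³⁺/Tl⁺) − E°cell = (+1.25) − (+0.290) = +0.96 V.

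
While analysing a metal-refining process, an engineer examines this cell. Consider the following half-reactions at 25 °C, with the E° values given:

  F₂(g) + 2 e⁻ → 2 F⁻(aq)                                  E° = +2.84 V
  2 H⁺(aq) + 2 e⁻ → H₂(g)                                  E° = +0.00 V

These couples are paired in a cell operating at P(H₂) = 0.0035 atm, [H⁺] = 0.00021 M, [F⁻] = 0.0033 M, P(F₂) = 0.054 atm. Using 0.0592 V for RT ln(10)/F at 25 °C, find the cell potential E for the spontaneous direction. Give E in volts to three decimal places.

F₂/F⁻ is the cathode (higher E°), H⁺/H₂ the anode: E°cell = +2.84 − (+0.00) = +2.84 V, n = 2.
Overall: F₂(g) + H₂(g) → 2 F⁻(aq) + 2 H⁺(aq)
Q = [F⁻]^2·[H⁺]^2 / (P(F₂)·P(H₂)); log Q = -8.595.
E = E° − (0.0592/n) log Q = +2.84 − (0.0592/2)(-8.595) = +3.094 V.

+3.094 V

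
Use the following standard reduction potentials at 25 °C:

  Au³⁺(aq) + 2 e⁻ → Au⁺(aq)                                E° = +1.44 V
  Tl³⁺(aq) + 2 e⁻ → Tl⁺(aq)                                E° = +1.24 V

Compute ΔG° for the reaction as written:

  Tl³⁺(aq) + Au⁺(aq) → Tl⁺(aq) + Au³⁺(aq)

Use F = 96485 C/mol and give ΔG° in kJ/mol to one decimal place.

+38.6 kJ/mol

As written, Tl³⁺/Tl⁺ is reduced (cathode) and Au³⁺/Au⁺ is oxidised (anode), so E°cell = (+1.24) − (+1.44) = -0.20 V.
Balancing electrons gives n = 2.
ΔG° = −nFE° = −(2)(96485)(-0.20) = 38,594 J = +38.6 kJ/mol.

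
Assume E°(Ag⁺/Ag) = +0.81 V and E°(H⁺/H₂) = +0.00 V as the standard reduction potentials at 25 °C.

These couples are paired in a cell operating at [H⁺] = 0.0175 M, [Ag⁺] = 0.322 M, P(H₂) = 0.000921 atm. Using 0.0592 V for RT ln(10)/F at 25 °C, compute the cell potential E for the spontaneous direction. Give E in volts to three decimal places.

+0.795 V

Ag⁺/Ag is the cathode (higher E°), H⁺/H₂ the anode: E°cell = +0.81 − (+0.00) = +0.81 V, n = 2.
Overall: 2 Ag⁺(aq) + H₂(g) → 2 Ag(s) + 2 H⁺(aq)
Q = [H⁺]^2 / ([Ag⁺]^2·P(H₂)); log Q = 0.506.
E = E° − (0.0592/n) log Q = +0.81 − (0.0592/2)(0.506) = +0.795 V.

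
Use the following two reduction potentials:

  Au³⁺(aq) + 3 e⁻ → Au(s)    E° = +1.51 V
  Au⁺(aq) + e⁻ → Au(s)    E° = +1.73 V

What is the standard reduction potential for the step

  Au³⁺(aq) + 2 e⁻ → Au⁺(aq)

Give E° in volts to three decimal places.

+1.400 V

Sequential free energies add, so n₃E°₃ = n₁E°₁ + n₂E°₂.
With n₃ = 3, and the known step contributing 1×(+1.73) V, the unknown satisfies 2·E° = 3×(+1.51) − 1×(+1.73) = +2.800.
E° = +2.800 / 2 = +1.400 V.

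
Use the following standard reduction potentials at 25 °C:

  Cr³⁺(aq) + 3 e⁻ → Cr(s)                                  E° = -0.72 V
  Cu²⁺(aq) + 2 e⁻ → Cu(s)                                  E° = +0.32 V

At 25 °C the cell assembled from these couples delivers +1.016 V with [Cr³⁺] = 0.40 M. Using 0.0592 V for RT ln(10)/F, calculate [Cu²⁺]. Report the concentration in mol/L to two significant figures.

0.084 M

Cu²⁺/Cu is the cathode, Cr³⁺/Cr the anode: E°cell = +1.04 V, n = 6.
Overall reaction: 3 Cu²⁺(aq) + 2 Cr(s) → 3 Cu(s) + 2 Cr³⁺(aq); Q = [Cr³⁺]^2/[Cu²⁺]^3.
From E = E° − (0.0592/n) log Q: log Q = (E° − E)·n/0.0592 = (+1.04 − (+1.016))·6/0.0592 = 2.4324.
So 3·log[Cu²⁺] = 2·log(0.4) − log Q = -0.7959 − (2.4324) = -3.2283; log[Cu²⁺] = -3.2283 / 3 = -1.0761; [Cu²⁺] = 10^(-1.0761) ≈ 0.084 M.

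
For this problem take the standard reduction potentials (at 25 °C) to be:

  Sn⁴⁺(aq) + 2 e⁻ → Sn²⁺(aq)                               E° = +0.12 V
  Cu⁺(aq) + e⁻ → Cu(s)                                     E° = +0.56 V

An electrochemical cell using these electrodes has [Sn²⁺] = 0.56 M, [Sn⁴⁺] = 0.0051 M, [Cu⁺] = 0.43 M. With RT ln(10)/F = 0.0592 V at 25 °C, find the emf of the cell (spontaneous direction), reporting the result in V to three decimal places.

Cu⁺/Cu is the cathode (higher E°), Sn⁴⁺/Sn²⁺ the anode: E°cell = +0.56 − (+0.12) = +0.44 V, n = 2.
Overall: 2 Cu⁺(aq) + Sn²⁺(aq) → 2 Cu(s) + Sn⁴⁺(aq)
Q = [Sn⁴⁺] / ([Cu⁺]^2·[Sn²⁺]); log Q = -1.308.
E = E° − (0.0592/n) log Q = +0.44 − (0.0592/2)(-1.308) = +0.479 V.

+0.479 V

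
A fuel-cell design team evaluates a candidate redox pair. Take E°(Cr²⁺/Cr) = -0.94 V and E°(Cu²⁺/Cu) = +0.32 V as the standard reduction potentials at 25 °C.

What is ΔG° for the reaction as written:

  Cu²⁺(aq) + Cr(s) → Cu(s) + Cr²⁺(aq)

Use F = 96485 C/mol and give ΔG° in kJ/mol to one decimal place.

-243.1 kJ/mol

As written, Cu²⁺/Cu is reduced (cathode) and Cr²⁺/Cr is oxidised (anode), so E°cell = (+0.32) − (-0.94) = +1.26 V.
Balancing electrons gives n = 2.
ΔG° = −nFE° = −(2)(96485)(+1.26) = -243,142 J = -243.1 kJ/mol.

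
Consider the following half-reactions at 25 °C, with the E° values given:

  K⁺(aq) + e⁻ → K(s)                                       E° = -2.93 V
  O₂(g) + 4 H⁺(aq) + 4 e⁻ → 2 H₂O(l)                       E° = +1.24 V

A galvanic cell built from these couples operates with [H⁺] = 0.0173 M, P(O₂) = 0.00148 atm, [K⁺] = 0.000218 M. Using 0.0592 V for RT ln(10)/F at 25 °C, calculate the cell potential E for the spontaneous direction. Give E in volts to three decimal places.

O₂/H₂O is the cathode (higher E°), K⁺/K the anode: E°cell = +1.24 − (-2.93) = +4.17 V, n = 4.
Overall: O₂(g) + 4 H⁺(aq) + 4 K(s) → 2 H₂O(l) + 4 K⁺(aq)
Q = [K⁺]^4 / (P(O₂)·[H⁺]^4); log Q = -4.769.
E = E° − (0.0592/n) log Q = +4.17 − (0.0592/4)(-4.769) = +4.241 V.

+4.241 V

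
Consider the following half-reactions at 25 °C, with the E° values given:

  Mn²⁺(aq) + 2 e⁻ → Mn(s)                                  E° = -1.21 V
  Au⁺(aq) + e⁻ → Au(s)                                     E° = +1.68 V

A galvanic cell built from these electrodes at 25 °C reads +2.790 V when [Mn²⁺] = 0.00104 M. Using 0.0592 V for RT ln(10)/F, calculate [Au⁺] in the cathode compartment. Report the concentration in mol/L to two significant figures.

0.00066 M

Au⁺/Au is the cathode, Mn²⁺/Mn the anode: E°cell = +2.89 V, n = 2.
Overall reaction: 2 Au⁺(aq) + Mn(s) → 2 Au(s) + Mn²⁺(aq); Q = [Mn²⁺]^1/[Au⁺]^2.
From E = E° − (0.0592/n) log Q: log Q = (E° − E)·n/0.0592 = (+2.89 − (+2.790))·2/0.0592 = 3.3784.
So 2·log[Au⁺] = 1·log(0.00104) − log Q = -2.9830 − (3.3784) = -6.3614; log[Au⁺] = -6.3614 / 2 = -3.1807; [Au⁺] = 10^(-3.1807) ≈ 0.00066 M.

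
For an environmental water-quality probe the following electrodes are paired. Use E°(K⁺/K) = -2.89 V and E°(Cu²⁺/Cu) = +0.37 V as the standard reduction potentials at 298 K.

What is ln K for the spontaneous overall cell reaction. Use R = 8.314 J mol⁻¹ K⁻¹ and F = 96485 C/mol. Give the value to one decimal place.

Cathode: Cu²⁺/Cu; anode: K⁺/K. E°cell = (+0.37) − (-2.89) = +3.26 V, with n = 2.
ΔG° = −nFE° = −RT ln K, so ln K = nFE°/(RT) = (2)(96485)(+3.26) / ((8.314)(298)) = 253.911.

253.9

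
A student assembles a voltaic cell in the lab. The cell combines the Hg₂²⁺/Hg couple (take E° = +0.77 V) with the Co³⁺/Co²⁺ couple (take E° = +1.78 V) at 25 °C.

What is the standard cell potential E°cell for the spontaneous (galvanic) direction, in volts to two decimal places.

The Co³⁺/Co²⁺ couple has the higher reduction potential, so it is the cathode; Hg₂²⁺/Hg is oxidised at the anode.
E°cell = E°(cathode) − E°(anode) = (+1.78) − (+0.77) = +1.01 V.
Since E°cell > 0, the reaction is spontaneous under standard conditions.

+1.01 V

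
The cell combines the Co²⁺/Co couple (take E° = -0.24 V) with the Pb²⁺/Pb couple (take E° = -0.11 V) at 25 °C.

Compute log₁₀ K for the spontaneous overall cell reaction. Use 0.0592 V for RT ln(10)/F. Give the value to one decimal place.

4.4

Cathode: Pb²⁺/Pb; anode: Co²⁺/Co. E°cell = +0.13 V, n = 2.
log K = nE°cell / 0.0592 = (2)(+0.13) / 0.0592 = 4.4.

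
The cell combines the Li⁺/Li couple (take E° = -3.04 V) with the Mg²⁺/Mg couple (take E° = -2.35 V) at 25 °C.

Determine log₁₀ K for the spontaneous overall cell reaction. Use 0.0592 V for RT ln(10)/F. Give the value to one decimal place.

Cathode: Mg²⁺/Mg; anode: Li⁺/Li. E°cell = +0.69 V, n = 2.
log K = nE°cell / 0.0592 = (2)(+0.69) / 0.0592 = 23.3.

23.3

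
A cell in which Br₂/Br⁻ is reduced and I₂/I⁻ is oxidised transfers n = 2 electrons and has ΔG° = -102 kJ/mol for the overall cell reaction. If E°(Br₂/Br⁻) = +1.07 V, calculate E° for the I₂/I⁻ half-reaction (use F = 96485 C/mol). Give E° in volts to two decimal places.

+0.54 V

E°cell = −ΔG°/(nF) = −(-102×10³)/((2)(96485)) = +0.529 V.
Since Br₂/Br⁻ is the cathode and I₂/I⁻ the anode, E°cell = E°(Br₂/Br⁻) − E°(I₂/I⁻).
So E°(I₂/I⁻) = E°(Br₂/Br⁻) − E°cell = (+1.07) − (+0.529) = +0.54 V.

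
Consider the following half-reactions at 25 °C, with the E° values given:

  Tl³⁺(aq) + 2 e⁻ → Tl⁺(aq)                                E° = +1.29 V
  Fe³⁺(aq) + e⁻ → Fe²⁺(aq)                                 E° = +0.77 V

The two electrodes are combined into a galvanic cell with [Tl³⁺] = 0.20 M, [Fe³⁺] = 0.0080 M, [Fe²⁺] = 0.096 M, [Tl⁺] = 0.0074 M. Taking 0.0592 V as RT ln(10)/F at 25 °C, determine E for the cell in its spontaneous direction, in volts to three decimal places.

Tl³⁺/Tl⁺ is the cathode (higher E°), Fe³⁺/Fe²⁺ the anode: E°cell = +1.29 − (+0.77) = +0.52 V, n = 2.
Overall: Tl³⁺(aq) + 2 Fe²⁺(aq) → Tl⁺(aq) + 2 Fe³⁺(aq)
Q = [Tl⁺]·[Fe³⁺]^2 / ([Tl³⁺]·[Fe²⁺]^2); log Q = -3.590.
E = E° − (0.0592/n) log Q = +0.52 − (0.0592/2)(-3.590) = +0.626 V.

+0.626 V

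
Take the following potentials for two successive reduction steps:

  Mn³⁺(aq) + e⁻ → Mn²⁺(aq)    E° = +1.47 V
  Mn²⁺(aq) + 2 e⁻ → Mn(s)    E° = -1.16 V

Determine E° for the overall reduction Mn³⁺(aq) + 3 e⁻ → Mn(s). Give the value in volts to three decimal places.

Adding the free-energy changes (−nFE°) of the two steps gives −n₃FE°₃ = −n₁FE°₁ − n₂FE°₂.
E°₃ = (1×+1.47 + 2×-1.16) / 3 = (-0.850) / 3 = -0.283 V.

-0.283 V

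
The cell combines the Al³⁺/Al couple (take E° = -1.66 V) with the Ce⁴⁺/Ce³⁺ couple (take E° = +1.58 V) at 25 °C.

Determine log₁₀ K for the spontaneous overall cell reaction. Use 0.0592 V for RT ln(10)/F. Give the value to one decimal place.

Cathode: Ce⁴⁺/Ce³⁺; anode: Al³⁺/Al. E°cell = +3.24 V, n = 3.
log K = nE°cell / 0.0592 = (3)(+3.24) / 0.0592 = 164.2.

164.2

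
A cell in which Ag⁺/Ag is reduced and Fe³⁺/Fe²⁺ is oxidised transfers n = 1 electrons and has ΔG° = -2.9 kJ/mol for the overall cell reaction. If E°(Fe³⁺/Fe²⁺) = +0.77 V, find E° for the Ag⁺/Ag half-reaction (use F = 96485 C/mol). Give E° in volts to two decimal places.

+0.80 V

E°cell = −ΔG°/(nF) = −(-2.9×10³)/((1)(96485)) = +0.030 V.
Since Ag⁺/Ag is the cathode and Fe³⁺/Fe²⁺ the anode, E°cell = E°(Ag⁺/Ag) − E°(Fe³⁺/Fe²⁺).
So E°(Ag⁺/Ag) = E°cell + E°(Fe³⁺/Fe²⁺) = +0.030 + (+0.77) = +0.80 V.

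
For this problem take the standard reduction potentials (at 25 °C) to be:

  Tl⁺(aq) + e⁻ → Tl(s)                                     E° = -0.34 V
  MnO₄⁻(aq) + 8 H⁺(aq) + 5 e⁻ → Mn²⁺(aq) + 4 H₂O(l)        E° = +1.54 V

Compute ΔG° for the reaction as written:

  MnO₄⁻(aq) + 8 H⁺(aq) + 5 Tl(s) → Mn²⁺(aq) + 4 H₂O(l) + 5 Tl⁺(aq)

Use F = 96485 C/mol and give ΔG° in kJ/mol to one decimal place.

As written, MnO₄⁻/Mn²⁺ is reduced (cathode) and Tl⁺/Tl is oxidised (anode), so E°cell = (+1.54) − (-0.34) = +1.88 V.
Balancing electrons gives n = 5.
ΔG° = −nFE° = −(5)(96485)(+1.88) = -906,959 J = -907.0 kJ/mol.

-907.0 kJ/mol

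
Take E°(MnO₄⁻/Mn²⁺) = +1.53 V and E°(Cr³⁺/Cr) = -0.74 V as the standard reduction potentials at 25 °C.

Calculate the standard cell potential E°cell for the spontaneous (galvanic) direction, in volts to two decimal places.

+2.27 V

The MnO₄⁻/Mn²⁺ couple has the higher reduction potential, so it is the cathode; Cr³⁺/Cr is oxidised at the anode.
E°cell = E°(cathode) − E°(anode) = (+1.53) − (-0.74) = +2.27 V.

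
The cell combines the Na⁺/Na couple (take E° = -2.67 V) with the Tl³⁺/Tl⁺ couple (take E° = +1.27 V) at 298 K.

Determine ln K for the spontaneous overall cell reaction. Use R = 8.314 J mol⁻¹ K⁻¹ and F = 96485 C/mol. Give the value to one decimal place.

306.9

Cathode: Tl³⁺/Tl⁺; anode: Na⁺/Na. E°cell = (+1.27) − (-2.67) = +3.94 V, with n = 2.
ΔG° = −nFE° = −RT ln K, so ln K = nFE°/(RT) = (2)(96485)(+3.94) / ((8.314)(298)) = 306.874.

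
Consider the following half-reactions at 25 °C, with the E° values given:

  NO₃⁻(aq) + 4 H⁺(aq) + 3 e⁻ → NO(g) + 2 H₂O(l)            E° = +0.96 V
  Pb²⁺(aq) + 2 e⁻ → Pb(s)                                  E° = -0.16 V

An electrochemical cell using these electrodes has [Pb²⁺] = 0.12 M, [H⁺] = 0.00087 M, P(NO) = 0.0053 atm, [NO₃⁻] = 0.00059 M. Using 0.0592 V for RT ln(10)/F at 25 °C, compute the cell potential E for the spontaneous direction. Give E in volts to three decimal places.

NO₃⁻/NO is the cathode (higher E°), Pb²⁺/Pb the anode: E°cell = +0.96 − (-0.16) = +1.12 V, n = 6.
Overall: 2 NO₃⁻(aq) + 8 H⁺(aq) + 3 Pb(s) → 2 NO(g) + 4 H₂O(l) + 3 Pb²⁺(aq)
Q = P(NO)^2·[Pb²⁺]^3 / ([NO₃⁻]^2·[H⁺]^8); log Q = 23.628.
E = E° − (0.0592/n) log Q = +1.12 − (0.0592/6)(23.628) = +0.887 V.

+0.887 V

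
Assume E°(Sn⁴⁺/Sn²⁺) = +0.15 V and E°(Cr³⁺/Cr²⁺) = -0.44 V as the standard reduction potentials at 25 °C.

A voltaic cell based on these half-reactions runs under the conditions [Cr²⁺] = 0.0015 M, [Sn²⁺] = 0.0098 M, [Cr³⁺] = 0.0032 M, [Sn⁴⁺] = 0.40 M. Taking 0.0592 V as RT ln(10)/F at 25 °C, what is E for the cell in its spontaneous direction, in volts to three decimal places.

+0.618 V

Sn⁴⁺/Sn²⁺ is the cathode (higher E°), Cr³⁺/Cr²⁺ the anode: E°cell = +0.15 − (-0.44) = +0.59 V, n = 2.
Overall: Sn⁴⁺(aq) + 2 Cr²⁺(aq) → Sn²⁺(aq) + 2 Cr³⁺(aq)
Q = [Sn²⁺]·[Cr³⁺]^2 / ([Sn⁴⁺]·[Cr²⁺]^2); log Q = -0.953.
E = E° − (0.0592/n) log Q = +0.59 − (0.0592/2)(-0.953) = +0.618 V.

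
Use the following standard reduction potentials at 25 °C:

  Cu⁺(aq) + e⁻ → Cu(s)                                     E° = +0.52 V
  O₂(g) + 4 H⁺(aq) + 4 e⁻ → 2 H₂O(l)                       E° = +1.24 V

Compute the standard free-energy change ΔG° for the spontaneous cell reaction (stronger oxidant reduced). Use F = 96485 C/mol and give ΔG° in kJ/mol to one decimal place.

O₂/H₂O (E° = +1.24 V) is the cathode; Cu⁺/Cu (E° = +0.52 V) is the anode, so E°cell = +0.72 V.
Balancing electrons gives n = 4 (lcm of 4 and 1).
ΔG° = −nFE° = −(4)(96485)(+0.72) = -277,877 J = -277.9 kJ/mol.

-277.9 kJ/mol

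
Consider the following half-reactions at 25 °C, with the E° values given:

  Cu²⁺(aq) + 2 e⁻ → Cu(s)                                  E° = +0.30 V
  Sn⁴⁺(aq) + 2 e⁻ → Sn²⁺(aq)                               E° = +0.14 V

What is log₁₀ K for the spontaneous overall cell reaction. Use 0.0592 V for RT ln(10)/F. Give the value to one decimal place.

5.4

Cathode: Cu²⁺/Cu; anode: Sn⁴⁺/Sn²⁺. E°cell = +0.16 V, n = 2.
log K = nE°cell / 0.0592 = (2)(+0.16) / 0.0592 = 5.4.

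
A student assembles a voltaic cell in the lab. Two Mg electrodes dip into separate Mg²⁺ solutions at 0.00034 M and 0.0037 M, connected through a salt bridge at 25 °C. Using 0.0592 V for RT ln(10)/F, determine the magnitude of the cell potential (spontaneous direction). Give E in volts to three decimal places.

For a concentration cell E°cell = 0. The 0.0037 M side is the cathode (reduction is favoured where [Mg²⁺] is higher).
With n = 2, E = −(0.0592/2) log([Mg²⁺]ₐₙ/[Mg²⁺]꜀ₐₜ) = −(0.0592/2) log(0.00034/0.0037) = −(0.0592/2)(-1.037) = +0.031 V.

+0.031 V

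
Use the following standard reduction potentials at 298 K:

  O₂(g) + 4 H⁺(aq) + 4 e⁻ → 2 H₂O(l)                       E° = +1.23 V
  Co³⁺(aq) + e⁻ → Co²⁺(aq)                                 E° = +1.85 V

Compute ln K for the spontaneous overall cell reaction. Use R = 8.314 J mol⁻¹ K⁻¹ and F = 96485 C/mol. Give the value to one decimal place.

96.6

Cathode: Co³⁺/Co²⁺; anode: O₂/H₂O. E°cell = (+1.85) − (+1.23) = +0.62 V, with n = 4.
ΔG° = −nFE° = −RT ln K, so ln K = nFE°/(RT) = (4)(96485)(+0.62) / ((8.314)(298)) = 96.580.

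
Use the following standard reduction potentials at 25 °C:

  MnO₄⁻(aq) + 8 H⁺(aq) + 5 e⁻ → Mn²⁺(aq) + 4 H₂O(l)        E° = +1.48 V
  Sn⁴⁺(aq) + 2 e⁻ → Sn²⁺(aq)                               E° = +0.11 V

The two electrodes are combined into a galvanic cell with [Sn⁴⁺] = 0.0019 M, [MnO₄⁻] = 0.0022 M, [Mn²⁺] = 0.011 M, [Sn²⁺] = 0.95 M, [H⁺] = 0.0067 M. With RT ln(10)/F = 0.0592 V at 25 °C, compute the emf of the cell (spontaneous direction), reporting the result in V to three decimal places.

+1.236 V

MnO₄⁻/Mn²⁺ is the cathode (higher E°), Sn⁴⁺/Sn²⁺ the anode: E°cell = +1.48 − (+0.11) = +1.37 V, n = 10.
Overall: 2 MnO₄⁻(aq) + 16 H⁺(aq) + 5 Sn²⁺(aq) → 2 Mn²⁺(aq) + 8 H₂O(l) + 5 Sn⁴⁺(aq)
Q = [Mn²⁺]^2·[Sn⁴⁺]^5 / ([MnO₄⁻]^2·[H⁺]^16·[Sn²⁺]^5); log Q = 22.686.
E = E° − (0.0592/n) log Q = +1.37 − (0.0592/10)(22.686) = +1.236 V.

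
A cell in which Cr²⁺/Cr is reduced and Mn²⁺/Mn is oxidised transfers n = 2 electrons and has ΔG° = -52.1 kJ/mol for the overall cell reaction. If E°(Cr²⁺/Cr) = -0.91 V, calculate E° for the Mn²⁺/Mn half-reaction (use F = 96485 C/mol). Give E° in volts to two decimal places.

E°cell = −ΔG°/(nF) = −(-52.1×10³)/((2)(96485)) = +0.270 V.
Since Cr²⁺/Cr is the cathode and Mn²⁺/Mn the anode, E°cell = E°(Cr²⁺/Cr) − E°(Mn²⁺/Mn).
So E°(Mn²⁺/Mn) = E°(Cr²⁺/Cr) − E°cell = (-0.91) − (+0.270) = -1.18 V.

-1.18 V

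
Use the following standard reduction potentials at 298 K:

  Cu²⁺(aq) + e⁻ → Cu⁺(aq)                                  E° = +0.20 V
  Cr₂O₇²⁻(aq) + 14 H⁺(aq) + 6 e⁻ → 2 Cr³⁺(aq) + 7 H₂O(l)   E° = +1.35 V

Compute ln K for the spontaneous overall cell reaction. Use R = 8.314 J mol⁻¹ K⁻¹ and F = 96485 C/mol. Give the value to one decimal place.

Cathode: Cr₂O₇²⁻/Cr³⁺; anode: Cu²⁺/Cu⁺. E°cell = (+1.35) − (+0.20) = +1.15 V, with n = 6.
ΔG° = −nFE° = −RT ln K, so ln K = nFE°/(RT) = (6)(96485)(+1.15) / ((8.314)(298)) = 268.709.

268.7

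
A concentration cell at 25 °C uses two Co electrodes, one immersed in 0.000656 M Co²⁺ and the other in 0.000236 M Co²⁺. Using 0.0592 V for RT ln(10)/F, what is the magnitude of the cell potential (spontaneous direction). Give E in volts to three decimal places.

+0.013 V

For a concentration cell E°cell = 0. The 0.000656 M side is the cathode (reduction is favoured where [Co²⁺] is higher).
With n = 2, E = −(0.0592/2) log([Co²⁺]ₐₙ/[Co²⁺]꜀ₐₜ) = −(0.0592/2) log(0.000236/0.000656) = −(0.0592/2)(-0.444) = +0.013 V.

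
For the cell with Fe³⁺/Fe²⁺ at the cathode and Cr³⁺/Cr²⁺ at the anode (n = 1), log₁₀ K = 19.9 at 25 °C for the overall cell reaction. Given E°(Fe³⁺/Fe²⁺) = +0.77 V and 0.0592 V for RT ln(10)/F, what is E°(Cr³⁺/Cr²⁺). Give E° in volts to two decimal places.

E°cell = (0.0592/n)·log K = (0.0592/1)(19.9) = +1.178 V.
Since Fe³⁺/Fe²⁺ is the cathode and Cr³⁺/Cr²⁺ the anode, E°cell = E°(Fe³⁺/Fe²⁺) − E°(Cr³⁺/Cr²⁺).
So E°(Cr³⁺/Cr²⁺) = E°(Fe³⁺/Fe²⁺) − E°cell = (+0.77) − (+1.178) = -0.41 V.

-0.41 V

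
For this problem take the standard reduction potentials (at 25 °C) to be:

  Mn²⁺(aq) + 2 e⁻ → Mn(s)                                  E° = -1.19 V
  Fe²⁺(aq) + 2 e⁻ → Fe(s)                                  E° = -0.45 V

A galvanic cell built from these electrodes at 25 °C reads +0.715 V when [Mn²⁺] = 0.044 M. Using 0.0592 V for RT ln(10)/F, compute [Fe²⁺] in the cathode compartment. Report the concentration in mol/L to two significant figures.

Fe²⁺/Fe is the cathode, Mn²⁺/Mn the anode: E°cell = +0.74 V, n = 2.
Overall reaction: Fe²⁺(aq) + Mn(s) → Fe(s) + Mn²⁺(aq); Q = [Mn²⁺]^1/[Fe²⁺]^1.
From E = E° − (0.0592/n) log Q: log Q = (E° − E)·n/0.0592 = (+0.74 − (+0.715))·2/0.0592 = 0.8446.
So 1·log[Fe²⁺] = 1·log(0.044) − log Q = -1.3565 − (0.8446) = -2.2011; [Fe²⁺] = 10^(-2.2011) ≈ 0.0063 M.

0.0063 M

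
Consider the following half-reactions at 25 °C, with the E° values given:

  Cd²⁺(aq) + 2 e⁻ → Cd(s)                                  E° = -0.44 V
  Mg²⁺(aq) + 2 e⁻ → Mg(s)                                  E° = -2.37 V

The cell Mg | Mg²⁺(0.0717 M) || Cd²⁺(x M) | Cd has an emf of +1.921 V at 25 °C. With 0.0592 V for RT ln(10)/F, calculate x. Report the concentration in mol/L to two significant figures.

0.036 M

Cd²⁺/Cd is the cathode, Mg²⁺/Mg the anode: E°cell = +1.93 V, n = 2.
Overall reaction: Cd²⁺(aq) + Mg(s) → Cd(s) + Mg²⁺(aq); Q = [Mg²⁺]^1/[Cd²⁺]^1.
From E = E° − (0.0592/n) log Q: log Q = (E° − E)·n/0.0592 = (+1.93 − (+1.921))·2/0.0592 = 0.3041.
So 1·log[Cd²⁺] = 1·log(0.0717) − log Q = -1.1445 − (0.3041) = -1.4486; [Cd²⁺] = 10^(-1.4486) ≈ 0.036 M.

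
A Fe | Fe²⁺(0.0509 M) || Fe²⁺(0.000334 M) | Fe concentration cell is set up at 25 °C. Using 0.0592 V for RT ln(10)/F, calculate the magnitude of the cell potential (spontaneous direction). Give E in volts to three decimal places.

For a concentration cell E°cell = 0. The 0.0509 M side is the cathode (reduction is favoured where [Fe²⁺] is higher).
With n = 2, E = −(0.0592/2) log([Fe²⁺]ₐₙ/[Fe²⁺]꜀ₐₜ) = −(0.0592/2) log(0.000334/0.0509) = −(0.0592/2)(-2.183) = +0.065 V.

+0.065 V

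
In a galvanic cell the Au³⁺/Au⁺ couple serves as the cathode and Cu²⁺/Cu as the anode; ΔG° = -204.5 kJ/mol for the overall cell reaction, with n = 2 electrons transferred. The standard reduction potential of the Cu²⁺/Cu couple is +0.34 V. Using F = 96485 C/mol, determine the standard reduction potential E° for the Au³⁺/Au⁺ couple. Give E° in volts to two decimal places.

E°cell = −ΔG°/(nF) = −(-204.5×10³)/((2)(96485)) = +1.060 V.
Since Au³⁺/Au⁺ is the cathode and Cu²⁺/Cu the anode, E°cell = E°(Au³⁺/Au⁺) − E°(Cu²⁺/Cu).
So E°(Au³⁺/Au⁺) = E°cell + E°(Cu²⁺/Cu) = +1.060 + (+0.34) = +1.40 V.

+1.40 V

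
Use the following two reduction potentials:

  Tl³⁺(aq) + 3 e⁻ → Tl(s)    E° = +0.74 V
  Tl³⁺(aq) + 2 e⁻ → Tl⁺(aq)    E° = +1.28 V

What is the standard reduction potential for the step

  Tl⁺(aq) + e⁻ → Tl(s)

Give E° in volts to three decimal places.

Sequential free energies add, so n₃E°₃ = n₁E°₁ + n₂E°₂.
With n₃ = 3, and the known step contributing 2×(+1.28) V, the unknown satisfies 1·E° = 3×(+0.74) − 2×(+1.28) = -0.340.
E° = -0.340 / 1 = -0.340 V.

-0.340 V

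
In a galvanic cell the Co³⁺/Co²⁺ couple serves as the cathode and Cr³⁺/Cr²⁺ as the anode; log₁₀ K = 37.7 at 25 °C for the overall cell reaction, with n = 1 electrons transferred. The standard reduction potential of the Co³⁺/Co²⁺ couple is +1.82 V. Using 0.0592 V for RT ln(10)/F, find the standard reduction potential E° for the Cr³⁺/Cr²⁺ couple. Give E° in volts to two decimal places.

-0.41 V

E°cell = (0.0592/n)·log K = (0.0592/1)(37.7) = +2.232 V.
Since Co³⁺/Co²⁺ is the cathode and Cr³⁺/Cr²⁺ the anode, E°cell = E°(Co³⁺/Co²⁺) − E°(Cr³⁺/Cr²⁺).
So E°(Cr³⁺/Cr²⁺) = E°(Co³⁺/Co²⁺) − E°cell = (+1.82) − (+2.232) = -0.41 V.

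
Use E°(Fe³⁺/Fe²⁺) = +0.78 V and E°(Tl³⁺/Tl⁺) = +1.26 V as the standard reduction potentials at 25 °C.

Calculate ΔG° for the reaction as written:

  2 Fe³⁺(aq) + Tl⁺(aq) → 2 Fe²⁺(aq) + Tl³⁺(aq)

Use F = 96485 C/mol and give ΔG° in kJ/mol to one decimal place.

+92.6 kJ/mol

As written, Fe³⁺/Fe²⁺ is reduced (cathode) and Tl³⁺/Tl⁺ is oxidised (anode), so E°cell = (+0.78) − (+1.26) = -0.48 V.
Balancing electrons gives n = 2.
ΔG° = −nFE° = −(2)(96485)(-0.48) = 92,626 J = +92.6 kJ/mol.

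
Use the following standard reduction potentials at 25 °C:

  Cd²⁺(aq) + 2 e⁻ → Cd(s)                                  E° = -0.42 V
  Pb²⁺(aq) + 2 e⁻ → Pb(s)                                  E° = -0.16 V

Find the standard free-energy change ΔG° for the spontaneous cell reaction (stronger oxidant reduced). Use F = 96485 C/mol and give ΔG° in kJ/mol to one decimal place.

-50.2 kJ/mol

Pb²⁺/Pb (E° = -0.16 V) is the cathode; Cd²⁺/Cd (E° = -0.42 V) is the anode, so E°cell = +0.26 V.
Balancing electrons gives n = 2 (lcm of 2 and 2).
ΔG° = −nFE° = −(2)(96485)(+0.26) = -50,172 J = -50.2 kJ/mol.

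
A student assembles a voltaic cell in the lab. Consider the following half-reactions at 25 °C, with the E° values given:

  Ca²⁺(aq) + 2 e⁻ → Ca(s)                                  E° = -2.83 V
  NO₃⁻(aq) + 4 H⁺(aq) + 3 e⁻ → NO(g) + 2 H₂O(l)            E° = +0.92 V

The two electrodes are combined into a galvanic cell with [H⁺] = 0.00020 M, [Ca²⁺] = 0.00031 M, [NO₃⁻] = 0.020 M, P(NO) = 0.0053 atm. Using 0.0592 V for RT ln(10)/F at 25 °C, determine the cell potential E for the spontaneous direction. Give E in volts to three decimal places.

NO₃⁻/NO is the cathode (higher E°), Ca²⁺/Ca the anode: E°cell = +0.92 − (-2.83) = +3.75 V, n = 6.
Overall: 2 NO₃⁻(aq) + 8 H⁺(aq) + 3 Ca(s) → 2 NO(g) + 4 H₂O(l) + 3 Ca²⁺(aq)
Q = P(NO)^2·[Ca²⁺]^3 / ([NO₃⁻]^2·[H⁺]^8); log Q = 17.912.
E = E° − (0.0592/n) log Q = +3.75 − (0.0592/6)(17.912) = +3.573 V.

+3.573 V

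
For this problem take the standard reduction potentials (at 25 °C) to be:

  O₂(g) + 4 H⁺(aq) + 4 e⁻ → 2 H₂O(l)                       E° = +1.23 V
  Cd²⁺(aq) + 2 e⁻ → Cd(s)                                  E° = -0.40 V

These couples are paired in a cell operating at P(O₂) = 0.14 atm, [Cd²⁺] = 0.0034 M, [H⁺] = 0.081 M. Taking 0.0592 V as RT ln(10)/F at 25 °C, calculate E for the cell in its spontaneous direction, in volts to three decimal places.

O₂/H₂O is the cathode (higher E°), Cd²⁺/Cd the anode: E°cell = +1.23 − (-0.40) = +1.63 V, n = 4.
Overall: O₂(g) + 4 H⁺(aq) + 2 Cd(s) → 2 H₂O(l) + 2 Cd²⁺(aq)
Q = [Cd²⁺]^2 / (P(O₂)·[H⁺]^4); log Q = 0.283.
E = E° − (0.0592/n) log Q = +1.63 − (0.0592/4)(0.283) = +1.626 V.

+1.626 V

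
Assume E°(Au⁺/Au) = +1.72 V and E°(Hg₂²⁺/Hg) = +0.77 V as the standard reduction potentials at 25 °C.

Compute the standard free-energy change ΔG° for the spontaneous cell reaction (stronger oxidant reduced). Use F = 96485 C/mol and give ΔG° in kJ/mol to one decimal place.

-183.3 kJ/mol

Au⁺/Au (E° = +1.72 V) is the cathode; Hg₂²⁺/Hg (E° = +0.77 V) is the anode, so E°cell = +0.95 V.
Balancing electrons gives n = 2 (lcm of 1 and 2).
ΔG° = −nFE° = −(2)(96485)(+0.95) = -183,322 J = -183.3 kJ/mol.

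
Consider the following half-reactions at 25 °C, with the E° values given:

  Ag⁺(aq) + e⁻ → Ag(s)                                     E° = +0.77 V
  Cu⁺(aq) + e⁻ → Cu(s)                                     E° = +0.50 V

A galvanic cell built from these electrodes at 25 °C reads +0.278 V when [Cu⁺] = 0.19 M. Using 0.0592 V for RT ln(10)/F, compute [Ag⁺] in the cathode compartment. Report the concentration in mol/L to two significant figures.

Ag⁺/Ag is the cathode, Cu⁺/Cu the anode: E°cell = +0.27 V, n = 1.
Overall reaction: Ag⁺(aq) + Cu(s) → Ag(s) + Cu⁺(aq); Q = [Cu⁺]^1/[Ag⁺]^1.
From E = E° − (0.0592/n) log Q: log Q = (E° − E)·n/0.0592 = (+0.27 − (+0.278))·1/0.0592 = -0.1351.
So 1·log[Ag⁺] = 1·log(0.19) − log Q = -0.7212 − (-0.1351) = -0.5861; [Ag⁺] = 10^(-0.5861) ≈ 0.26 M.

0.26 M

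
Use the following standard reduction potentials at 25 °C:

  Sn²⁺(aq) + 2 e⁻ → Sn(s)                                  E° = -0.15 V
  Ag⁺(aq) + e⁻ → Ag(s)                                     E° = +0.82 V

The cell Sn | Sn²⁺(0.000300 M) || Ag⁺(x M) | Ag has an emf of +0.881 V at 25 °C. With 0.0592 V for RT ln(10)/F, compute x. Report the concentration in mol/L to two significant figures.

0.00054 M

Ag⁺/Ag is the cathode, Sn²⁺/Sn the anode: E°cell = +0.97 V, n = 2.
Overall reaction: 2 Ag⁺(aq) + Sn(s) → 2 Ag(s) + Sn²⁺(aq); Q = [Sn²⁺]^1/[Ag⁺]^2.
From E = E° − (0.0592/n) log Q: log Q = (E° − E)·n/0.0592 = (+0.97 − (+0.881))·2/0.0592 = 3.0068.
So 2·log[Ag⁺] = 1·log(0.0003) − log Q = -3.5229 − (3.0068) = -6.5297; log[Ag⁺] = -6.5297 / 2 = -3.2649; [Ag⁺] = 10^(-3.2649) ≈ 0.00054 M.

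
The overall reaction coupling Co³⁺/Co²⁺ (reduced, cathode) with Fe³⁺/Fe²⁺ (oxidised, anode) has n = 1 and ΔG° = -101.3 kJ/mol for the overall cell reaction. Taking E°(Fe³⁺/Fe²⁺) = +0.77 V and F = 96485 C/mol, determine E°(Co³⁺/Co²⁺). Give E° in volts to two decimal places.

E°cell = −ΔG°/(nF) = −(-101.3×10³)/((1)(96485)) = +1.050 V.
Since Co³⁺/Co²⁺ is the cathode and Fe³⁺/Fe²⁺ the anode, E°cell = E°(Co³⁺/Co²⁺) − E°(Fe³⁺/Fe²⁺).
So E°(Co³⁺/Co²⁺) = E°cell + E°(Fe³⁺/Fe²⁺) = +1.050 + (+0.77) = +1.82 V.

+1.82 V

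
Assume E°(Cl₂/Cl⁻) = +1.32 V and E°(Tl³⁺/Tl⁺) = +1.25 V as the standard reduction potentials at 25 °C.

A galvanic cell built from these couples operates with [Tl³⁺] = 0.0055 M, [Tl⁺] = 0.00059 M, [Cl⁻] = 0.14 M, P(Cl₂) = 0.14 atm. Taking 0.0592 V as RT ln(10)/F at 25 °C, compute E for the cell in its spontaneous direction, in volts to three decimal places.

Cl₂/Cl⁻ is the cathode (higher E°), Tl³⁺/Tl⁺ the anode: E°cell = +1.32 − (+1.25) = +0.07 V, n = 2.
Overall: Cl₂(g) + Tl⁺(aq) → 2 Cl⁻(aq) + Tl³⁺(aq)
Q = [Cl⁻]^2·[Tl³⁺] / (P(Cl₂)·[Tl⁺]); log Q = 0.116.
E = E° − (0.0592/n) log Q = +0.07 − (0.0592/2)(0.116) = +0.067 V.

+0.067 V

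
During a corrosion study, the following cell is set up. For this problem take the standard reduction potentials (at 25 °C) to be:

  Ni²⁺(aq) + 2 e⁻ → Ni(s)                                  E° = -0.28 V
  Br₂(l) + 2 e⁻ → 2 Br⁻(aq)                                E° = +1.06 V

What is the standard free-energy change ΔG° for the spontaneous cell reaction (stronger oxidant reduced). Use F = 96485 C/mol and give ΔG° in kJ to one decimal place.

Br₂/Br⁻ (E° = +1.06 V) is the cathode; Ni²⁺/Ni (E° = -0.28 V) is the anode, so E°cell = +1.34 V.
Balancing electrons gives n = 2 (lcm of 2 and 2).
ΔG° = −nFE° = −(2)(96485)(+1.34) = -258,580 J = -258.6 kJ.

-258.6 kJ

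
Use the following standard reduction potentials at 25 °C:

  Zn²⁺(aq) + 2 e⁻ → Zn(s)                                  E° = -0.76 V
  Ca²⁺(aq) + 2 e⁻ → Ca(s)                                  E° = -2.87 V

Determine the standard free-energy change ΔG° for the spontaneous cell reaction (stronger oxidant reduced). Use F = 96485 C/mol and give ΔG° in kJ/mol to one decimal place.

Zn²⁺/Zn (E° = -0.76 V) is the cathode; Ca²⁺/Ca (E° = -2.87 V) is the anode, so E°cell = +2.11 V.
Balancing electrons gives n = 2 (lcm of 2 and 2).
ΔG° = −nFE° = −(2)(96485)(+2.11) = -407,167 J = -407.2 kJ/mol.

-407.2 kJ/mol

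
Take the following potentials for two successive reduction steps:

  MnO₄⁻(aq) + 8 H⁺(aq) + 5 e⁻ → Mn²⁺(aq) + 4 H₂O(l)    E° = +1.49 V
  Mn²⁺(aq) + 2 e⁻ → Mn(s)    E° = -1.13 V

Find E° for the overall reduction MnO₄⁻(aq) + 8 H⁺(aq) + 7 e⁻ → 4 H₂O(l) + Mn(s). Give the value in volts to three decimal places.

Standard free energies of sequential steps add: ΔG°₃ = ΔG°₁ + ΔG°₂, so n₃E°₃ = n₁E°₁ + n₂E°₂.
E°₃ = (5×+1.49 + 2×-1.13) / 7 = (+5.190) / 7 = +0.741 V.

+0.741 V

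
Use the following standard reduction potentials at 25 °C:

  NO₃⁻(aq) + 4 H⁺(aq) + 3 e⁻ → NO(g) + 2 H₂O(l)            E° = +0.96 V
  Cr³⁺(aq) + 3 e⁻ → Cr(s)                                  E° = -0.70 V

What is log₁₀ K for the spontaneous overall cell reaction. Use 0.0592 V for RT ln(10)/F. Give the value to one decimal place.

84.1

Cathode: NO₃⁻/NO; anode: Cr³⁺/Cr. E°cell = +1.66 V, n = 3.
log K = nE°cell / 0.0592 = (3)(+1.66) / 0.0592 = 84.1.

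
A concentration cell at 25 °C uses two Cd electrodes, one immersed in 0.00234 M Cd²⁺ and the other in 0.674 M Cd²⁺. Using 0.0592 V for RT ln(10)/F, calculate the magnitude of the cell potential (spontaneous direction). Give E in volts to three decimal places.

For a concentration cell E°cell = 0. The 0.674 M side is the cathode (reduction is favoured where [Cd²⁺] is higher).
With n = 2, E = −(0.0592/2) log([Cd²⁺]ₐₙ/[Cd²⁺]꜀ₐₜ) = −(0.0592/2) log(0.00234/0.674) = −(0.0592/2)(-2.459) = +0.073 V.

+0.073 V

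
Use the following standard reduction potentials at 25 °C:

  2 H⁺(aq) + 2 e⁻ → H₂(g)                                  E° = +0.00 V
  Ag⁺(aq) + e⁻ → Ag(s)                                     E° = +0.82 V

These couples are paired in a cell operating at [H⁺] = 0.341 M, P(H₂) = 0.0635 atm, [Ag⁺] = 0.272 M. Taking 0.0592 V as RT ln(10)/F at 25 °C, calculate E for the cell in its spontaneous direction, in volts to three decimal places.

+0.779 V

Ag⁺/Ag is the cathode (higher E°), H⁺/H₂ the anode: E°cell = +0.82 − (+0.00) = +0.82 V, n = 2.
Overall: 2 Ag⁺(aq) + H₂(g) → 2 Ag(s) + 2 H⁺(aq)
Q = [H⁺]^2 / ([Ag⁺]^2·P(H₂)); log Q = 1.394.
E = E° − (0.0592/n) log Q = +0.82 − (0.0592/2)(1.394) = +0.779 V.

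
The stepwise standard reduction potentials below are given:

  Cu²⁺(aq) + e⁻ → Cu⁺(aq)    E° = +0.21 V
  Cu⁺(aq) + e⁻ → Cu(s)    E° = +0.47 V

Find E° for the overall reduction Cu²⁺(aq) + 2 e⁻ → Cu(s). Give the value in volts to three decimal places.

+0.340 V

Adding the free-energy changes (−nFE°) of the two steps gives −n₃FE°₃ = −n₁FE°₁ − n₂FE°₂.
E°₃ = (1×+0.21 + 1×+0.47) / 2 = (+0.680) / 2 = +0.340 V.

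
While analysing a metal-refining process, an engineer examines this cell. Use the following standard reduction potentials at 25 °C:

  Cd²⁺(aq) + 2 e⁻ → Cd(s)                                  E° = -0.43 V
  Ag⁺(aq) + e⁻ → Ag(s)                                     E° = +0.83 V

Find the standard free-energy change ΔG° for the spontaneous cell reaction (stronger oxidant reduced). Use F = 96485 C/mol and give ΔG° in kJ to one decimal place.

-243.1 kJ

Ag⁺/Ag (E° = +0.83 V) is the cathode; Cd²⁺/Cd (E° = -0.43 V) is the anode, so E°cell = +1.26 V.
Balancing electrons gives n = 2 (lcm of 1 and 2).
ΔG° = −nFE° = −(2)(96485)(+1.26) = -243,142 J = -243.1 kJ.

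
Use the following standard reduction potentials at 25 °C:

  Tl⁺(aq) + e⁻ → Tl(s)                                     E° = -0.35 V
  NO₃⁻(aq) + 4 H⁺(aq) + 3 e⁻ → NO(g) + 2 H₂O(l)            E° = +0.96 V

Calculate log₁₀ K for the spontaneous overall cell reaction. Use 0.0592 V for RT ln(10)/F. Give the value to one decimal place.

66.4

Cathode: NO₃⁻/NO; anode: Tl⁺/Tl. E°cell = +1.31 V, n = 3.
log K = nE°cell / 0.0592 = (3)(+1.31) / 0.0592 = 66.4.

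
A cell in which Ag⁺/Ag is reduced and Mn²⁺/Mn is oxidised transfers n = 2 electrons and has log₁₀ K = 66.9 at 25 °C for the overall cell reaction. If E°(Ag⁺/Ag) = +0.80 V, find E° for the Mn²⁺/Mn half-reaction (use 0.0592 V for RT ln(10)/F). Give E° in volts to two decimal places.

-1.18 V

E°cell = (0.0592/n)·log K = (0.0592/2)(66.9) = +1.980 V.
Since Ag⁺/Ag is the cathode and Mn²⁺/Mn the anode, E°cell = E°(Ag⁺/Ag) − E°(Mn²⁺/Mn).
So E°(Mn²⁺/Mn) = E°(Ag⁺/Ag) − E°cell = (+0.80) − (+1.980) = -1.18 V.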